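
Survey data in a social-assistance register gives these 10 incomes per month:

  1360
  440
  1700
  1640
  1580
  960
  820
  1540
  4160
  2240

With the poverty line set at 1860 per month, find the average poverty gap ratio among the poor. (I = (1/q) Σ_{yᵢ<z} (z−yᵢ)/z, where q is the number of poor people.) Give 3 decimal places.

Incomes under z: 440, 820, 960, 1360, 1540, 1580, 1640, 1700 (q = 8 of N = 10).
Relative gaps: 0.7634, 0.5591, 0.4839, 0.2688, 0.1720, 0.1505, 0.1183, 0.0860; sum = 2.602151.
The income-gap ratio divides by q (the poor only): 2.602151 / 8 = 0.325.

0.325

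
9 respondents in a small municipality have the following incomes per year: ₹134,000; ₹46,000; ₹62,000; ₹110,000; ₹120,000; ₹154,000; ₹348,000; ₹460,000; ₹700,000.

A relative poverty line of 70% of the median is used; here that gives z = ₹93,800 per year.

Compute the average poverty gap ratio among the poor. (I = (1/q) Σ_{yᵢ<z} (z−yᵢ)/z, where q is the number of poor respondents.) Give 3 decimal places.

0.424

Poor units: ₹46,000, ₹62,000 (q = 2 of N = 9).
Shortfall ratios (z−y)/z: 0.5096, 0.3390; sum = 0.848614.
I averages over the q = 2 poor units only: 0.848614 / 2 = 0.424.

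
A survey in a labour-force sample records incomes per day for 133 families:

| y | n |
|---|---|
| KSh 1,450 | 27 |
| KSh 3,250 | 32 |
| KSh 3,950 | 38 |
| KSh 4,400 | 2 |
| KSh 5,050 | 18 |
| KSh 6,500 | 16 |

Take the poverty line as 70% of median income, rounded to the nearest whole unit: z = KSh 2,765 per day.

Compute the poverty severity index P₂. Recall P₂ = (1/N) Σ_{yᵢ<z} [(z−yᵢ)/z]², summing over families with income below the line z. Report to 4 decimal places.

Below z: 27×KSh 1,450 (q = 27 of N = 133).
Normalized shortfalls: (2765−1450)/2765 = 0.4756 (×27).
Squared: 0.2262 (×27).
Sum = 6.106959; P₂ = 6.106959 / 133 = 0.0459.

0.0459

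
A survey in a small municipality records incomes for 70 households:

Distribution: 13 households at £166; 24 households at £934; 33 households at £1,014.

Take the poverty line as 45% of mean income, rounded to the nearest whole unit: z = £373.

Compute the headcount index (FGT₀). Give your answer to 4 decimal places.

0.1857

13 of the 70 households have income below £373.
H = 13/70 = 0.1857.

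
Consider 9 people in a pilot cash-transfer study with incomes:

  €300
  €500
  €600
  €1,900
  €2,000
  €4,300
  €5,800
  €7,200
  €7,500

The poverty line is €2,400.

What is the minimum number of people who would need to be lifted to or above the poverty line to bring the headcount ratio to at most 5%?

5 of the 9 people are poor, so H = 5/9 = 0.556.
A headcount ratio of at most 5% allows at most ⌊0.05 × 9⌋ = 0 poor people.
So at least 5 − 0 = 5 must be lifted.

5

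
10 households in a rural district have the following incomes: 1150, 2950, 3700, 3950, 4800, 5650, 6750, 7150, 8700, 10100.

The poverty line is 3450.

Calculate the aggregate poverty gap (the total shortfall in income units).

Poor units: 1150, 2950 (q = 2 of N = 10).
Individual gaps: 3450−1150 = 2300; 3450−2950 = 500.
Aggregate gap = 2800.

2800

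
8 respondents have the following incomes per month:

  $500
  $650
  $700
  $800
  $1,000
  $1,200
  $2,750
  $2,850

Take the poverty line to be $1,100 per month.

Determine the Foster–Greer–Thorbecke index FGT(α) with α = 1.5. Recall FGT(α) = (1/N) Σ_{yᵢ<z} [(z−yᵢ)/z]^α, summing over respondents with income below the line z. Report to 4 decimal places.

Below the line: $500, $650, $700, $800, $1,000 (q = 5 of N = 8).
Shortfall ratios: (1100−500)/1100 = 0.5455; (1100−650)/1100 = 0.4091; (1100−700)/1100 = 0.3636; (1100−800)/1100 = 0.2727; (1100−1000)/1100 = 0.0909.
Raised to α = 1.5: 0.40284; 0.26166; 0.21928; 0.14243; 0.02741.
Sum = 1.053619; FGT(1.5) = 1.053619 / 8 = 0.1317.

0.1317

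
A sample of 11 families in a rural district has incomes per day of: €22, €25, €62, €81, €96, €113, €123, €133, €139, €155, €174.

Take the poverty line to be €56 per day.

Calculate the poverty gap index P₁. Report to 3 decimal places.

Poor units: €22, €25 (q = 2 of N = 11).
Normalized shortfalls: (56−22)/56 = 0.6071; (56−25)/56 = 0.5536.
Σ = 1.160714. Dividing by the full population N = 11 gives P₁ = 0.106.

0.106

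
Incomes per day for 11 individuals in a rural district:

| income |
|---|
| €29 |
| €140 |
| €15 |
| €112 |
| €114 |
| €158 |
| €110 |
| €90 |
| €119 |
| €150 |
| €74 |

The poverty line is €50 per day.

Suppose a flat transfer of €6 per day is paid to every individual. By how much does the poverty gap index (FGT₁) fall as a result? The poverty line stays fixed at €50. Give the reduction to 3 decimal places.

0.022

Before: below the line — €15, €29; poverty gap index (FGT₁) = 0.10182.
After the €6 transfer: below the line — €21, €35; poverty gap index (FGT₁) = 0.08000.
Reduction = 0.10182 − 0.08000 = 0.022.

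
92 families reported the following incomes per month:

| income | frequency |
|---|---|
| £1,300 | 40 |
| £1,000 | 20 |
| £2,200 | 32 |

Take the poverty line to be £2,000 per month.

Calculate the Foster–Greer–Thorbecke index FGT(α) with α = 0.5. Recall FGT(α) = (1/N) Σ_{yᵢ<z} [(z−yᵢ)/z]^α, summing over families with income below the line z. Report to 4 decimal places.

0.4109

Below the line: 20×£1,000, 40×£1,300 (q = 60 of N = 92).
Normalized shortfalls: (2000−1000)/2000 = 0.5000 (×20); (2000−1300)/2000 = 0.3500 (×40).
Raised to α = 0.5: 0.70711 (×20); 0.59161 (×40).
Sum = 37.806455; FGT(0.5) = 37.806455 / 92 = 0.4109.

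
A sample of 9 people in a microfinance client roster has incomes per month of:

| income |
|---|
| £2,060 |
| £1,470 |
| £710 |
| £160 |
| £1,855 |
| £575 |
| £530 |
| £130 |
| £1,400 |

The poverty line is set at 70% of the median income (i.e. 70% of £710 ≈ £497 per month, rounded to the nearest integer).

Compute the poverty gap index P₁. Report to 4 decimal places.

0.1574

Below the line: £130, £160 (q = 2 of N = 9).
Normalized shortfalls: (497−130)/497 = 0.7384; (497−160)/497 = 0.6781.
Σ = 1.416499. Dividing by the full population N = 9 gives P₁ = 0.1574.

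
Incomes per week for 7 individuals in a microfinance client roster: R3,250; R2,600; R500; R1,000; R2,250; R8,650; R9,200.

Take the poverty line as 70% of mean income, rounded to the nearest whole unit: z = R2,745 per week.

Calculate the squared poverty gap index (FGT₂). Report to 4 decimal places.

0.1583

Below z: R500, R1,000, R2,250, R2,600 (q = 4 of N = 7).
Gap ratios (z−y)/z: (2745−500)/2745 = 0.8179; (2745−1000)/2745 = 0.6357; (2745−2250)/2745 = 0.1803; (2745−2600)/2745 = 0.0528.
Squared: 0.6689; 0.4041; 0.0325; 0.0028.
Sum = 1.108304; P₂ = 1.108304 / 7 = 0.1583.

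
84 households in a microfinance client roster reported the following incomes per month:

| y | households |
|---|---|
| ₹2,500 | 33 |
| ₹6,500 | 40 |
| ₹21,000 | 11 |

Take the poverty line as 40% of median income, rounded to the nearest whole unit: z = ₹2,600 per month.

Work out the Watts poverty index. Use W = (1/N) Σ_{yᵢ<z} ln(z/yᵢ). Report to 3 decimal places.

0.015

Below z: 33×₹2,500 (q = 33 of N = 84).
Log shortfalls: ln(2600/2500) = 0.0392 (×33).
W = 1.294284 / 84 = 0.015.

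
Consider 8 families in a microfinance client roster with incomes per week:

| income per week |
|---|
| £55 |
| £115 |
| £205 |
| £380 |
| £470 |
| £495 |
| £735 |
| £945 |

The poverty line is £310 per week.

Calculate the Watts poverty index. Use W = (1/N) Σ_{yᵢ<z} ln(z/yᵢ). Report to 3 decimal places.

Incomes under z: £55, £115, £205 (q = 3 of N = 8).
ln(z/y) terms: ln(310/55) = 1.7292; ln(310/115) = 0.9916; ln(310/205) = 0.4136.
W = 3.134442 / 8 = 0.392.

0.392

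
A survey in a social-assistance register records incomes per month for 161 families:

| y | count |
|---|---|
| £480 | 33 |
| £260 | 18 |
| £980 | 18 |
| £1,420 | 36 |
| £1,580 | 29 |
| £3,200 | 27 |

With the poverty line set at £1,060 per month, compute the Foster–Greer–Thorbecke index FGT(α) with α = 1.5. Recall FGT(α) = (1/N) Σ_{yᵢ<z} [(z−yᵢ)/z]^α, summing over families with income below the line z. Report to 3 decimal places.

0.159

Incomes under z: 18×£260, 33×£480, 18×£980 (q = 69 of N = 161).
Shortfall ratios: (1060−260)/1060 = 0.7547 (×18); (1060−480)/1060 = 0.5472 (×33); (1060−980)/1060 = 0.0755 (×18).
Raised to α = 1.5: 0.65566 (×18); 0.40475 (×33); 0.02073 (×18).
Sum = 25.531655; FGT(1.5) = 25.531655 / 161 = 0.159.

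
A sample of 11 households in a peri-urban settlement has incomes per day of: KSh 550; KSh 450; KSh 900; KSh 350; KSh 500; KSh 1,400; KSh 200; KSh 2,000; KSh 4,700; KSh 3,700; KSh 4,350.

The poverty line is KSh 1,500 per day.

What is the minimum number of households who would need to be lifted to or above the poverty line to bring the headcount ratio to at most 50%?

Currently q = 7 of N = 11 are below the line (H = 0.636).
A headcount ratio of at most 50% allows at most ⌊0.50 × 11⌋ = 5 poor households.
So at least 7 − 5 = 2 must be lifted.

2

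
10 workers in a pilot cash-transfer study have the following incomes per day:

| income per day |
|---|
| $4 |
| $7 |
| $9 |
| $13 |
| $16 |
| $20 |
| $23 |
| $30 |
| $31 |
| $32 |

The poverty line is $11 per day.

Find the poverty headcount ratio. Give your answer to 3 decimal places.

3 of the 10 workers have income below $11.
H = 3/10 = 0.300.

0.300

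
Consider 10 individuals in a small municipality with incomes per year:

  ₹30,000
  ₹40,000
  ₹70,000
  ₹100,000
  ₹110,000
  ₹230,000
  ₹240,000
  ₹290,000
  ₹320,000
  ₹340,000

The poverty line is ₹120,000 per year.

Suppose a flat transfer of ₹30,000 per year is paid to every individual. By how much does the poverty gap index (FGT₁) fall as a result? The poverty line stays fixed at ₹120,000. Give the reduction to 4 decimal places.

0.1000

Before: below the line — ₹30,000, ₹40,000, ₹70,000, ₹100,000, ₹110,000; poverty gap index (FGT₁) = 0.208333.
After the ₹30,000 transfer: below the line — ₹60,000, ₹70,000, ₹100,000; poverty gap index (FGT₁) = 0.108333.
Reduction = 0.208333 − 0.108333 = 0.1000.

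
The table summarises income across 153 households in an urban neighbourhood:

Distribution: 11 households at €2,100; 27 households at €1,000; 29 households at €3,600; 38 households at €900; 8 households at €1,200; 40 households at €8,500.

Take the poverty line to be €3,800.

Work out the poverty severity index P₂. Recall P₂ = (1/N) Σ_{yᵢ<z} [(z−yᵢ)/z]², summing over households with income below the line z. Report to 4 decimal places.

Incomes under z: 38×€900, 27×€1,000, 8×€1,200, 11×€2,100, 29×€3,600 (q = 113 of N = 153).
Gap ratios (z−y)/z: (3800−900)/3800 = 0.7632 (×38); (3800−1000)/3800 = 0.7368 (×27); (3800−1200)/3800 = 0.6842 (×8); (3800−2100)/3800 = 0.4474 (×11); (3800−3600)/3800 = 0.0526 (×29).
Squared: 0.5824 (×38); 0.5429 (×27); 0.4681 (×8); 0.2001 (×11); 0.0028 (×29).
Sum = 42.817867; P₂ = 42.817867 / 153 = 0.2799.

0.2799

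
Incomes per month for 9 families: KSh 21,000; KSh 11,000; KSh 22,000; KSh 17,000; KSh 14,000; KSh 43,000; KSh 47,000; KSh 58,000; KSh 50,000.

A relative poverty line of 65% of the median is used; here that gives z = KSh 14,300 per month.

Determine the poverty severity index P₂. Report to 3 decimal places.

Below the line: KSh 11,000, KSh 14,000 (q = 2 of N = 9).
Shortfall ratios: (14300−11000)/14300 = 0.2308; (14300−14000)/14300 = 0.0210.
Squared: 0.0533; 0.0004.
Sum = 0.053695; P₂ = 0.053695 / 9 = 0.006.

0.006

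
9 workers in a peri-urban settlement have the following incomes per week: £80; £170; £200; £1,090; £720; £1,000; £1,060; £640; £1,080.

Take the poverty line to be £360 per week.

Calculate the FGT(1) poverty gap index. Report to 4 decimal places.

0.1944

Incomes under z: £80, £170, £200 (q = 3 of N = 9).
Gap ratios (z−y)/z: (360−80)/360 = 0.7778; (360−170)/360 = 0.5278; (360−200)/360 = 0.4444.
Σ = 1.750000. Dividing by the full population N = 9 gives P₁ = 0.1944.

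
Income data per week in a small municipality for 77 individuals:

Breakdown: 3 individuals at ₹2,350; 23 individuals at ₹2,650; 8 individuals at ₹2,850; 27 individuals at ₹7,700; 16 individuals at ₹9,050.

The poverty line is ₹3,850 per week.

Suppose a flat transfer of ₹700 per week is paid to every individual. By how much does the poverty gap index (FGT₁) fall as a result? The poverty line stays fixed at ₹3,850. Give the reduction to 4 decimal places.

0.0803

Before: below the line — 3×₹2,350, 23×₹2,650, 8×₹2,850; poverty gap index (FGT₁) = 0.135267.
After the ₹700 transfer: below the line — 3×₹3,050, 23×₹3,350, 8×₹3,550; poverty gap index (FGT₁) = 0.054984.
Reduction = 0.135267 − 0.054984 = 0.0803.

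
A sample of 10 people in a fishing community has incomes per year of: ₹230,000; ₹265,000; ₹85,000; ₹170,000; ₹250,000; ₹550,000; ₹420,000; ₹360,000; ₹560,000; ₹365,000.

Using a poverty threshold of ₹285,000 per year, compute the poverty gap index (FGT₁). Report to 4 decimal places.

0.1491

Poor units: ₹85,000, ₹170,000, ₹230,000, ₹250,000, ₹265,000 (q = 5 of N = 10).
Normalized shortfalls: (285000−85000)/285000 = 0.7018; (285000−170000)/285000 = 0.4035; (285000−230000)/285000 = 0.1930; (285000−250000)/285000 = 0.1228; (285000−265000)/285000 = 0.0702.
Sum of shortfalls = 1.491228; P₁ averages over all N: 1.491228 / 10 = 0.1491.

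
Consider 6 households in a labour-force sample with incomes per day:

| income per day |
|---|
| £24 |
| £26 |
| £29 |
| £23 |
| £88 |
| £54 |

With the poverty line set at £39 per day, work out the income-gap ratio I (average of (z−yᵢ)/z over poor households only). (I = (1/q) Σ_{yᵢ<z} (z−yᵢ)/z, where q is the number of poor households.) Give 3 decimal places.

Incomes under z: £23, £24, £26, £29 (q = 4 of N = 6).
Relative gaps: 0.4103, 0.3846, 0.3333, 0.2564; sum = 1.384615.
I averages over the q = 4 poor units only: 1.384615 / 4 = 0.346.

0.346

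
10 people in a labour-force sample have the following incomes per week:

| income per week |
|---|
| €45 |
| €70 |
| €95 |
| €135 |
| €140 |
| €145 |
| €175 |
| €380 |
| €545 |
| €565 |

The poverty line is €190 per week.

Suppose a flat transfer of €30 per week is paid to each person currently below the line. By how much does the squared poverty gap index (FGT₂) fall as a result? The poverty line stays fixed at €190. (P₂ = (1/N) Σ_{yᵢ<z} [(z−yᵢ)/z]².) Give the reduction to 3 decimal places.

Before: below the line — €45, €70, €95, €135, €140, €145, €175; squared poverty gap index (FGT₂) = 0.14467.
After the €30 transfer: below the line — €75, €100, €125, €165, €170, €175; squared poverty gap index (FGT₂) = 0.07424.
Reduction = 0.14467 − 0.07424 = 0.070.

0.070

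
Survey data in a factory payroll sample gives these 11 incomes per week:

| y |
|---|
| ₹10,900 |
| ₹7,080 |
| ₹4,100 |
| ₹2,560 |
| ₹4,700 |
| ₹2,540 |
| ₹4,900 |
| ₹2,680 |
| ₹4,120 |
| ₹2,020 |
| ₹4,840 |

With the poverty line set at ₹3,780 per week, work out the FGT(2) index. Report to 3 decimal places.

Below z: ₹2,020, ₹2,540, ₹2,560, ₹2,680 (q = 4 of N = 11).
Normalized shortfalls: (3780−2020)/3780 = 0.4656; (3780−2540)/3780 = 0.3280; (3780−2560)/3780 = 0.3228; (3780−2680)/3780 = 0.2910.
Squared: 0.2168; 0.1076; 0.1042; 0.0847.
Sum = 0.513256; P₂ = 0.513256 / 11 = 0.047.

0.047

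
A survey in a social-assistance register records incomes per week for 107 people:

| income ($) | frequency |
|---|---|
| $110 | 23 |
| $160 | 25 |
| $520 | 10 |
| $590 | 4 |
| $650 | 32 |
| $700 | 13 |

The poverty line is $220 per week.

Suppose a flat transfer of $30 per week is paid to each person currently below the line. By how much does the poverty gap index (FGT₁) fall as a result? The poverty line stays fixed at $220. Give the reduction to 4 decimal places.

0.0612

Before: below the line — 23×$110, 25×$160; poverty gap index (FGT₁) = 0.171198.
After the $30 transfer: below the line — 23×$140, 25×$190; poverty gap index (FGT₁) = 0.110025.
Reduction = 0.171198 − 0.110025 = 0.0612.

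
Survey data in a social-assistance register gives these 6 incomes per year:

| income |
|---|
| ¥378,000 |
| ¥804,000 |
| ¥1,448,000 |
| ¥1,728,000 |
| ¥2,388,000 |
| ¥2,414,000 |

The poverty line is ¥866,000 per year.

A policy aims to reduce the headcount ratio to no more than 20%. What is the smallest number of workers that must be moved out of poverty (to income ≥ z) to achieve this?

2 of the 6 workers are poor, so H = 2/6 = 0.333.
A headcount ratio of at most 20% allows at most ⌊0.20 × 6⌋ = 1 poor workers.
So at least 2 − 1 = 1 must be lifted.

1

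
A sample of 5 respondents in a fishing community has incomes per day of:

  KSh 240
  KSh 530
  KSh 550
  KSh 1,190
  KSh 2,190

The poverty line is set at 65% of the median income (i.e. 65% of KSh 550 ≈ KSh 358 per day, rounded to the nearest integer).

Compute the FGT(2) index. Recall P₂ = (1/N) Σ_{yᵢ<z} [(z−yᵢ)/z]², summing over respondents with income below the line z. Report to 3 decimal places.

Poor units: KSh 240 (q = 1 of N = 5).
Relative gaps: (358−240)/358 = 0.3296.
Squared: 0.1086.
Sum = 0.108642; P₂ = 0.108642 / 5 = 0.022.

0.022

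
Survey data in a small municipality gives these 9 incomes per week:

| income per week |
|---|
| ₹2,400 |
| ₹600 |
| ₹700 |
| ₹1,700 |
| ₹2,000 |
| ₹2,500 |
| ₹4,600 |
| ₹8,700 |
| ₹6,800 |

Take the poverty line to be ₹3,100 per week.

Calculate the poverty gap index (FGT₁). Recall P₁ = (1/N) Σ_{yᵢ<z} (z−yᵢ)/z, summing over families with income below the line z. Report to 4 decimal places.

Below z: ₹600, ₹700, ₹1,700, ₹2,000, ₹2,400, ₹2,500 (q = 6 of N = 9).
Shortfall ratios: (3100−600)/3100 = 0.8065; (3100−700)/3100 = 0.7742; (3100−1700)/3100 = 0.4516; (3100−2000)/3100 = 0.3548; (3100−2400)/3100 = 0.2258; (3100−2500)/3100 = 0.1935.
Σ = 2.806452. Dividing by the full population N = 9 gives P₁ = 0.3118.

0.3118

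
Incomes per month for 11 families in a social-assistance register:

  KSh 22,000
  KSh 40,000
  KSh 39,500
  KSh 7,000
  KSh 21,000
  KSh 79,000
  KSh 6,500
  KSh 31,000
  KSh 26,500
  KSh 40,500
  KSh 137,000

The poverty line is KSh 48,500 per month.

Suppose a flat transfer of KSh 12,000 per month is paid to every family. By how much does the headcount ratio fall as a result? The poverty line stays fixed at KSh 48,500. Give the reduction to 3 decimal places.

Before: below the line — KSh 6,500, KSh 7,000, KSh 21,000, KSh 22,000, KSh 26,500, KSh 31,000, KSh 39,500, KSh 40,000, KSh 40,500; headcount ratio = 0.81818.
After the KSh 12,000 transfer: below the line — KSh 18,500, KSh 19,000, KSh 33,000, KSh 34,000, KSh 38,500, KSh 43,000; headcount ratio = 0.54545.
Reduction = 0.81818 − 0.54545 = 0.273.

0.273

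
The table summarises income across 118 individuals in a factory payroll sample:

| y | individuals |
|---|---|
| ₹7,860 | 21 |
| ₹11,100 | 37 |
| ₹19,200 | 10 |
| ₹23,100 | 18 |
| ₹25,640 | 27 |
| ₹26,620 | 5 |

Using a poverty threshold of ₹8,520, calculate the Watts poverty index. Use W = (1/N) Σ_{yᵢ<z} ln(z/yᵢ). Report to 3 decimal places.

0.014

Below z: 21×₹7,860 (q = 21 of N = 118).
ln(z/y) terms: ln(8520/7860) = 0.0806 (×21).
W = 1.693224 / 118 = 0.014.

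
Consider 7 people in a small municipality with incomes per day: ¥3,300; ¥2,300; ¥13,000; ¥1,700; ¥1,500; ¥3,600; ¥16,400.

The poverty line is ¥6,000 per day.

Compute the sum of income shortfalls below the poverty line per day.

¥17,600

Poor units: ¥1,500, ¥1,700, ¥2,300, ¥3,300, ¥3,600 (q = 5 of N = 7).
Individual gaps: 6000−1500 = 4500; 6000−1700 = 4300; 6000−2300 = 3700; 6000−3300 = 2700; 6000−3600 = 2400.
Aggregate gap = ¥17,600.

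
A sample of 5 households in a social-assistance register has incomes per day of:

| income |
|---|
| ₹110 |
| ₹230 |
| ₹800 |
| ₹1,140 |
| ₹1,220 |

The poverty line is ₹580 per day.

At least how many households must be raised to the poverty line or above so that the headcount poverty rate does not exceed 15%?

2 of the 5 households are poor, so H = 2/5 = 0.400.
A headcount ratio of at most 15% allows at most ⌊0.15 × 5⌋ = 0 poor households.
So at least 2 − 0 = 2 must be lifted.

2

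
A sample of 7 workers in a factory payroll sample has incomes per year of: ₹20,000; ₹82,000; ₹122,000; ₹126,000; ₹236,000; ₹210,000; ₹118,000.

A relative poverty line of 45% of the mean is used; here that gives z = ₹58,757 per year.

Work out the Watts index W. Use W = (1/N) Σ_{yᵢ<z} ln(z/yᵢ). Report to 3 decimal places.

Below z: ₹20,000 (q = 1 of N = 7).
Log gaps: ln(58757/20000) = 1.0777.
W = 1.077678 / 7 = 0.154.

0.154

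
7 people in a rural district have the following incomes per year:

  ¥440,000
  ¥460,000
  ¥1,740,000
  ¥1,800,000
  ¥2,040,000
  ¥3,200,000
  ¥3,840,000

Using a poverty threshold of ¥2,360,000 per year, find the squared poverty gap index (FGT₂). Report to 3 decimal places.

0.208

Below the line: ¥440,000, ¥460,000, ¥1,740,000, ¥1,800,000, ¥2,040,000 (q = 5 of N = 7).
Shortfall ratios: (2360000−440000)/2360000 = 0.8136; (2360000−460000)/2360000 = 0.8051; (2360000−1740000)/2360000 = 0.2627; (2360000−1800000)/2360000 = 0.2373; (2360000−2040000)/2360000 = 0.1356.
Squared: 0.6619; 0.6482; 0.0690; 0.0563; 0.0184.
Sum = 1.453749; P₂ = 1.453749 / 7 = 0.208.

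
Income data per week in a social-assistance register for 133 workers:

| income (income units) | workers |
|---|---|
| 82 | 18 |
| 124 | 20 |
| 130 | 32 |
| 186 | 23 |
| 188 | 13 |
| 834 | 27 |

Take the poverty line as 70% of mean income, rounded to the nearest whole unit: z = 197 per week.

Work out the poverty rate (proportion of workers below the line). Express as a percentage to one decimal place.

106 of the 133 workers have income below 197.
H = 106/133 = 79.7%.

79.7%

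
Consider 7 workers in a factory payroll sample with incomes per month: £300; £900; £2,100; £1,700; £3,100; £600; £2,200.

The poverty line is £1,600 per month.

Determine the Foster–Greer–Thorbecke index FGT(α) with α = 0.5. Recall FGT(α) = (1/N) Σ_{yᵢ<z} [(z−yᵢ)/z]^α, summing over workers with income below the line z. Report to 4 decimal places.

0.3362

Below z: £300, £600, £900 (q = 3 of N = 7).
Relative gaps: (1600−300)/1600 = 0.8125; (1600−600)/1600 = 0.6250; (1600−900)/1600 = 0.4375.
Raised to α = 0.5: 0.90139; 0.79057; 0.66144.
Sum = 2.353395; FGT(0.5) = 2.353395 / 7 = 0.3362.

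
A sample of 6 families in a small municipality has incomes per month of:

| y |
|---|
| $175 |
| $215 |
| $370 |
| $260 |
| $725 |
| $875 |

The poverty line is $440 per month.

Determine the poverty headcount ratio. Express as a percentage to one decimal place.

66.7%

4 of the 6 families have income below $440.
H = 4/6 = 66.7%.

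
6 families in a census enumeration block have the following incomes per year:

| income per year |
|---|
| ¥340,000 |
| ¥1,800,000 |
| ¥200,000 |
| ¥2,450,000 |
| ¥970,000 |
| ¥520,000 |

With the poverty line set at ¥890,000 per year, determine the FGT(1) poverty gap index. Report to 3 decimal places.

0.301

Below the line: ¥200,000, ¥340,000, ¥520,000 (q = 3 of N = 6).
Shortfall ratios: (890000−200000)/890000 = 0.7753; (890000−340000)/890000 = 0.6180; (890000−520000)/890000 = 0.4157.
Σ = 1.808989. Dividing by the full population N = 6 gives P₁ = 0.301.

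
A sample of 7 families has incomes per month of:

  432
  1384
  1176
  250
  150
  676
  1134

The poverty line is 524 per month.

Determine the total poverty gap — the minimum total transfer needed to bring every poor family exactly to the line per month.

Below z: 150, 250, 432 (q = 3 of N = 7).
Individual gaps: 524−150 = 374; 524−250 = 274; 524−432 = 92.
Aggregate gap = 740.

740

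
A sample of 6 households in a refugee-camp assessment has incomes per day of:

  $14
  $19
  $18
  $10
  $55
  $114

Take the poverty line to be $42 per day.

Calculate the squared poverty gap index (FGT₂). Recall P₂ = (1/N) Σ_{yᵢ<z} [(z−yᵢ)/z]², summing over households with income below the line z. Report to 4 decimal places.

Poor units: $10, $14, $18, $19 (q = 4 of N = 6).
Shortfall ratios: (42−10)/42 = 0.7619; (42−14)/42 = 0.6667; (42−18)/42 = 0.5714; (42−19)/42 = 0.5476.
Squared: 0.5805; 0.4444; 0.3265; 0.2999.
Sum = 1.651361; P₂ = 1.651361 / 6 = 0.2752.

0.2752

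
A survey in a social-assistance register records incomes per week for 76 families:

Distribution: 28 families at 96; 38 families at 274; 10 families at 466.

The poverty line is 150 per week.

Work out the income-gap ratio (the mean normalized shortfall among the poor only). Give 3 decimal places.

0.360

Poor units: 28×96 (q = 28 of N = 76).
Shortfall ratios (z−y)/z: 0.3600 (×28); sum = 10.080000.
I averages over the q = 28 poor units only: 10.080000 / 28 = 0.360.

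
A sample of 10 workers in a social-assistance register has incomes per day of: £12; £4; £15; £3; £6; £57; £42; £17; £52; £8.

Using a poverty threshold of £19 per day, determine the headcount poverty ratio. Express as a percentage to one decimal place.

70.0%

7 of the 10 workers have income below £19.
H = 7/10 = 70.0%.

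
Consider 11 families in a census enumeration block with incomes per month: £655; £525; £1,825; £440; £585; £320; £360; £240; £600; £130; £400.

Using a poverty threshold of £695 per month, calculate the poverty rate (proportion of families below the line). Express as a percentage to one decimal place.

90.9%

10 of the 11 families have income below £695.
H = 10/11 = 90.9%.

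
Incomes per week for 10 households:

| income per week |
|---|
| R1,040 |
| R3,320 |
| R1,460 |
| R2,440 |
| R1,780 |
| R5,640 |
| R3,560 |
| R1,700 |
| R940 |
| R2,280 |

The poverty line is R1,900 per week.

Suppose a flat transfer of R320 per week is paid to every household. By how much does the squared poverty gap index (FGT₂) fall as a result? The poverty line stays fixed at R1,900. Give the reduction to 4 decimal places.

Before: below the line — R940, R1,040, R1,460, R1,700, R1,780; squared poverty gap index (FGT₂) = 0.052886.
After the R320 transfer: below the line — R1,260, R1,360, R1,780; squared poverty gap index (FGT₂) = 0.019823.
Reduction = 0.052886 − 0.019823 = 0.0331.

0.0331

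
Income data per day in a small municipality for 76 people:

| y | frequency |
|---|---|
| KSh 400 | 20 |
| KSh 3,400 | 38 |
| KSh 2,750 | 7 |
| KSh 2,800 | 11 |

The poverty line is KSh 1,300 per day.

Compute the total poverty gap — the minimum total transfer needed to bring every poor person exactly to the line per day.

Incomes under z: 20×KSh 400 (q = 20 of N = 76).
Individual gaps: 20×(1300−400) = 18000.
Aggregate gap = KSh 18,000.

KSh 18,000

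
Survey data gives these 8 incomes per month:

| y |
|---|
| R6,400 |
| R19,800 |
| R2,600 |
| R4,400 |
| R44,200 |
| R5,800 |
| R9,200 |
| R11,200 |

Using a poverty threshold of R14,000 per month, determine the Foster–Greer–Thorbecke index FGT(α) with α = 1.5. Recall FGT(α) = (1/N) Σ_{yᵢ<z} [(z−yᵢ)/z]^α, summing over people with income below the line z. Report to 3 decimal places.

0.305

Below the line: R2,600, R4,400, R5,800, R6,400, R9,200, R11,200 (q = 6 of N = 8).
Shortfall ratios: (14000−2600)/14000 = 0.8143; (14000−4400)/14000 = 0.6857; (14000−5800)/14000 = 0.5857; (14000−6400)/14000 = 0.5429; (14000−9200)/14000 = 0.3429; (14000−11200)/14000 = 0.2000.
Raised to α = 1.5: 0.73479; 0.56783; 0.44826; 0.39997; 0.20076; 0.08944.
Sum = 2.441048; FGT(1.5) = 2.441048 / 8 = 0.305.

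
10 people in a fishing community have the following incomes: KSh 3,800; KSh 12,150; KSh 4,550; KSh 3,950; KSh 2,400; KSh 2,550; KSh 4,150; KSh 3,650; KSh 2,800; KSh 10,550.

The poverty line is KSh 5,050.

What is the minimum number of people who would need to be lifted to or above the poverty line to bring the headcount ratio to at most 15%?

Currently q = 8 of N = 10 are below the line (H = 0.800).
A headcount ratio of at most 15% allows at most ⌊0.15 × 10⌋ = 1 poor people.
So at least 8 − 1 = 7 must be lifted.

7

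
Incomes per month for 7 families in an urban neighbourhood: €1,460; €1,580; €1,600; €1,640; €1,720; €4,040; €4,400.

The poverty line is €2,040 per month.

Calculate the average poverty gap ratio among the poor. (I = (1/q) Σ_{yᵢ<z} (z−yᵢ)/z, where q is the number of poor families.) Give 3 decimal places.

Below z: €1,460, €1,580, €1,600, €1,640, €1,720 (q = 5 of N = 7).
Shortfall ratios (z−y)/z: 0.2843, 0.2255, 0.2157, 0.1961, 0.1569; sum = 1.078431.
I averages over the q = 5 poor units only: 1.078431 / 5 = 0.216.

0.216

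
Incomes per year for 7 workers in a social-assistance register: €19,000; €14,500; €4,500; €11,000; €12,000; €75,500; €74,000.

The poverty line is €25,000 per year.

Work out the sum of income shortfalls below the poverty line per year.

Incomes under z: €4,500, €11,000, €12,000, €14,500, €19,000 (q = 5 of N = 7).
Individual gaps: 25000−4500 = 20500; 25000−11000 = 14000; 25000−12000 = 13000; 25000−14500 = 10500; 25000−19000 = 6000.
Aggregate gap = €64,000.

€64,000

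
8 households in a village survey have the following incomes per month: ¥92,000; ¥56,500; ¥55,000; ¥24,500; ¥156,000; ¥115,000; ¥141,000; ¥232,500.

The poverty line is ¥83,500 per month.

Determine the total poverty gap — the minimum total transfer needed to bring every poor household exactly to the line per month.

¥114,500

Below z: ¥24,500, ¥55,000, ¥56,500 (q = 3 of N = 8).
Individual gaps: 83500−24500 = 59000; 83500−55000 = 28500; 83500−56500 = 27000.
Aggregate gap = ¥114,500.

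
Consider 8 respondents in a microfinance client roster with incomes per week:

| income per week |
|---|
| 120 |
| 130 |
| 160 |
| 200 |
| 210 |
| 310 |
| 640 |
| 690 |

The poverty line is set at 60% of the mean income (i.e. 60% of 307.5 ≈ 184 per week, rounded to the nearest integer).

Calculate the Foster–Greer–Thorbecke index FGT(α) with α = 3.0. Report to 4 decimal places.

Below the line: 120, 130, 160 (q = 3 of N = 8).
Shortfall ratios: (184−120)/184 = 0.3478; (184−130)/184 = 0.2935; (184−160)/184 = 0.1304.
Raised to α = 3.0: 0.04208; 0.02528; 0.00222.
Sum = 0.069577; FGT(3.0) = 0.069577 / 8 = 0.0087.

0.0087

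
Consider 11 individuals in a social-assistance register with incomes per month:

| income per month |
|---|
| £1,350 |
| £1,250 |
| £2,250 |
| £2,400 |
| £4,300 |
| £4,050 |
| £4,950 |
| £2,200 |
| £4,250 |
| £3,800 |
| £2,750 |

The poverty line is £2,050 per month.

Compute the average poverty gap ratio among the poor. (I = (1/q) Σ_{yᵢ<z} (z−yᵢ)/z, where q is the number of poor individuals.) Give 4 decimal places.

0.3659

Poor units: £1,250, £1,350 (q = 2 of N = 11).
Shortfall ratios (z−y)/z: 0.3902, 0.3415; sum = 0.731707.
I averages over the q = 2 poor units only: 0.731707 / 2 = 0.3659.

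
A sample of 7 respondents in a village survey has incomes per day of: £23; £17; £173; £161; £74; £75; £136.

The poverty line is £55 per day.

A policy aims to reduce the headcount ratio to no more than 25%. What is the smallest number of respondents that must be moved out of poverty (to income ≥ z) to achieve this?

2 of the 7 respondents are poor, so H = 2/7 = 0.286.
A headcount ratio of at most 25% allows at most ⌊0.25 × 7⌋ = 1 poor respondents.
So at least 2 − 1 = 1 must be lifted.

1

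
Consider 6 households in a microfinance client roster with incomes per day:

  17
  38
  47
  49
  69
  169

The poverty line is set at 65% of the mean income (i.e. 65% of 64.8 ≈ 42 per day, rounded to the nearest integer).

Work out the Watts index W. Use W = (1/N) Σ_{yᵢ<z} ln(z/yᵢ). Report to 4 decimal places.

0.1674

Poor units: 17, 38 (q = 2 of N = 6).
Log shortfalls: ln(42/17) = 0.9045; ln(42/38) = 0.1001.
W = 1.004540 / 6 = 0.1674.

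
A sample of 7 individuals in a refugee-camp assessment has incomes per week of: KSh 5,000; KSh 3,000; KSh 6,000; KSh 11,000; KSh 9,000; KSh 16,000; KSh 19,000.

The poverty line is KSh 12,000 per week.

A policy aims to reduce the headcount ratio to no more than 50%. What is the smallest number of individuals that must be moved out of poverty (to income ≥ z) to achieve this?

5 of the 7 individuals are poor, so H = 5/7 = 0.714.
A headcount ratio of at most 50% allows at most ⌊0.50 × 7⌋ = 3 poor individuals.
So at least 5 − 3 = 2 must be lifted.

2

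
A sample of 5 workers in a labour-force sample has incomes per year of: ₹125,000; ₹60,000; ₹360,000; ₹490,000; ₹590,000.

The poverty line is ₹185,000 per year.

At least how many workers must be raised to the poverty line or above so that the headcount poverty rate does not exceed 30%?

Currently q = 2 of N = 5 are below the line (H = 0.400).
A headcount ratio of at most 30% allows at most ⌊0.30 × 5⌋ = 1 poor workers.
So at least 2 − 1 = 1 must be lifted.

1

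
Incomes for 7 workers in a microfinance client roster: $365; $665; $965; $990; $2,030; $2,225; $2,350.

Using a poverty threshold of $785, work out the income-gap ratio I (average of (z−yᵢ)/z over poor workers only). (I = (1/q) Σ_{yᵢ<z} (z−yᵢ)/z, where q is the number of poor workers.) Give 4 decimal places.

Incomes under z: $365, $665 (q = 2 of N = 7).
Shortfall ratios (z−y)/z: 0.5350, 0.1529; sum = 0.687898.
The income-gap ratio divides by q (the poor only): 0.687898 / 2 = 0.3439.

0.3439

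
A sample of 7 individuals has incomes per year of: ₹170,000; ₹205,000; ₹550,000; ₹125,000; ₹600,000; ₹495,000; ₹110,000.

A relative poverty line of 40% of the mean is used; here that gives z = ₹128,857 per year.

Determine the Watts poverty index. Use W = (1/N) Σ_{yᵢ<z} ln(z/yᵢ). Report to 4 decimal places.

Poor units: ₹110,000, ₹125,000 (q = 2 of N = 7).
Log shortfalls: ln(128857/110000) = 0.1582; ln(128857/125000) = 0.0304.
W = 0.188612 / 7 = 0.0269.

0.0269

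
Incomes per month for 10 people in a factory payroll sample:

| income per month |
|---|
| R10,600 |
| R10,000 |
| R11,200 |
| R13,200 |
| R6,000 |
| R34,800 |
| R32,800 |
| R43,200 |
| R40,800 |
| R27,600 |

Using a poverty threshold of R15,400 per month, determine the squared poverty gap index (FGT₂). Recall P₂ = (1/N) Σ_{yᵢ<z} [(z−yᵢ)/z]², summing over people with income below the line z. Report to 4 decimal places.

0.0687

Below z: R6,000, R10,000, R10,600, R11,200, R13,200 (q = 5 of N = 10).
Gap ratios (z−y)/z: (15400−6000)/15400 = 0.6104; (15400−10000)/15400 = 0.3506; (15400−10600)/15400 = 0.3117; (15400−11200)/15400 = 0.2727; (15400−13200)/15400 = 0.1429.
Squared: 0.3726; 0.1230; 0.0971; 0.0744; 0.0204.
Sum = 0.687468; P₂ = 0.687468 / 10 = 0.0687.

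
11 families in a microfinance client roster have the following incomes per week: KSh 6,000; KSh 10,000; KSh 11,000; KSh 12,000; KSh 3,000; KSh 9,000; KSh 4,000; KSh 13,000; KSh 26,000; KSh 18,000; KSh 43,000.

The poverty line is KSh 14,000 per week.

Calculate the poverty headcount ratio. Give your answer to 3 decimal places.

8 of the 11 families have income below KSh 14,000.
H = 8/11 = 0.727.

0.727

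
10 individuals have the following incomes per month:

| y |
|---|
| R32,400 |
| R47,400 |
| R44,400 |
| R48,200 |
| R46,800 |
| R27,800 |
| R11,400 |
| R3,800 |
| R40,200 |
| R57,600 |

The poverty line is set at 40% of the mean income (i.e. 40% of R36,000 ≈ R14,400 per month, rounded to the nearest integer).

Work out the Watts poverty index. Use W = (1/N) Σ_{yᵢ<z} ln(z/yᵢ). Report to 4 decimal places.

0.1566

Incomes under z: R3,800, R11,400 (q = 2 of N = 10).
Log shortfalls: ln(14400/3800) = 1.3322; ln(14400/11400) = 0.2336.
W = 1.565842 / 10 = 0.1566.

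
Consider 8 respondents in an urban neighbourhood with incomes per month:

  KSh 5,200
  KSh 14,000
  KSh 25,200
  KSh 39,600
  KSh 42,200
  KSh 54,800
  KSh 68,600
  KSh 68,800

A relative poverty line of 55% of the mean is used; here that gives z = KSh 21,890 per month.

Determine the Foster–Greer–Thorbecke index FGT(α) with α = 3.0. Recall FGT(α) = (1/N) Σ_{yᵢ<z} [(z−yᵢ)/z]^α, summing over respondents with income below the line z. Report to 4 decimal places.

Incomes under z: KSh 5,200, KSh 14,000 (q = 2 of N = 8).
Shortfall ratios: (21890−5200)/21890 = 0.7624; (21890−14000)/21890 = 0.3604.
Raised to α = 3.0: 0.44323; 0.04683.
Sum = 0.490059; FGT(3.0) = 0.490059 / 8 = 0.0613.

0.0613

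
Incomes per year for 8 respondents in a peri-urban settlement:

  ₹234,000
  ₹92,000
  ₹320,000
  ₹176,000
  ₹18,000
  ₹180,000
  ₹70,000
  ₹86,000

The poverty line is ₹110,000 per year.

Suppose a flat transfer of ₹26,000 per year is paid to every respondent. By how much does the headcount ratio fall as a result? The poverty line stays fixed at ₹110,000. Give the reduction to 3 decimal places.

0.250

Before: below the line — ₹18,000, ₹70,000, ₹86,000, ₹92,000; headcount ratio = 0.50000.
After the ₹26,000 transfer: below the line — ₹44,000, ₹96,000; headcount ratio = 0.25000.
Reduction = 0.50000 − 0.25000 = 0.250.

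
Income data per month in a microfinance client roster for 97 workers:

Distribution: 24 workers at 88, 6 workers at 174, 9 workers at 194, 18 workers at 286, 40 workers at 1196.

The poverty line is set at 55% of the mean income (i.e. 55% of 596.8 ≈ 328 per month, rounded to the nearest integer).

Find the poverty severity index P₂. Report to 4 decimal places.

0.1646

Below the line: 24×88, 6×174, 9×194, 18×286 (q = 57 of N = 97).
Shortfall ratios: (328−88)/328 = 0.7317 (×24); (328−174)/328 = 0.4695 (×6); (328−194)/328 = 0.4085 (×9); (328−286)/328 = 0.1280 (×18).
Squared: 0.5354 (×24); 0.2204 (×6); 0.1669 (×9); 0.0164 (×18).
Sum = 15.969401; P₂ = 15.969401 / 97 = 0.1646.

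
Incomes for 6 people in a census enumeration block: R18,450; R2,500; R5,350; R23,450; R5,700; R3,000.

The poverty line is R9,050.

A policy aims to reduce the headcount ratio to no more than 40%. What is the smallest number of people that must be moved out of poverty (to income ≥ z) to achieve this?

Currently q = 4 of N = 6 are below the line (H = 0.667).
A headcount ratio of at most 40% allows at most ⌊0.40 × 6⌋ = 2 poor people.
So at least 4 − 2 = 2 must be lifted.

2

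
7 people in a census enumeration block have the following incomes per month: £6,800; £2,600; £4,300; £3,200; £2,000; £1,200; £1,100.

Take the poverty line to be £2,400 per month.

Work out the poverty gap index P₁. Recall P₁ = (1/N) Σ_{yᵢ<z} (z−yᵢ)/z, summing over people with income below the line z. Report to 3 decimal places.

0.173

Poor units: £1,100, £1,200, £2,000 (q = 3 of N = 7).
Relative gaps: (2400−1100)/2400 = 0.5417; (2400−1200)/2400 = 0.5000; (2400−2000)/2400 = 0.1667.
Σ = 1.208333. Dividing by the full population N = 7 gives P₁ = 0.173.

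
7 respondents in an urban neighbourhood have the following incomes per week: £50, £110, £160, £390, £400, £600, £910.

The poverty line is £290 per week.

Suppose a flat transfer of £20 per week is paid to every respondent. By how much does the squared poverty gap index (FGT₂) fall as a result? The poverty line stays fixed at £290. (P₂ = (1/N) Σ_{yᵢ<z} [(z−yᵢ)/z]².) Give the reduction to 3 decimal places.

Before: below the line — £50, £110, £160; squared poverty gap index (FGT₂) = 0.18159.
After the £20 transfer: below the line — £70, £130, £180; squared poverty gap index (FGT₂) = 0.14625.
Reduction = 0.18159 − 0.14625 = 0.035.

0.035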